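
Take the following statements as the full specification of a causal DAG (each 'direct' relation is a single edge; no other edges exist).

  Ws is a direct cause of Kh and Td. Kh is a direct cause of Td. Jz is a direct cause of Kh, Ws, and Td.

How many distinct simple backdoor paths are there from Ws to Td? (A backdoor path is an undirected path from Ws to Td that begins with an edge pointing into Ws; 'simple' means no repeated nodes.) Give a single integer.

2

A backdoor path from Ws to Td is any simple undirected path whose first edge points into Ws (i.e. leaves Ws via a parent).
Parents of Ws: {Jz}.
Enumerating:
  P1: Ws <- Jz -> Kh -> Td
  P2: Ws <- Jz -> Td
That exhausts the simple backdoor paths. Count: 2.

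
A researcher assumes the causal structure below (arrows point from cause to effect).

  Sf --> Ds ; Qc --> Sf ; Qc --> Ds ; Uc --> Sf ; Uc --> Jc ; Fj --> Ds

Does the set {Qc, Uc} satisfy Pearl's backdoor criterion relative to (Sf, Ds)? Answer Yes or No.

Backdoor paths from Sf to Ds (paths whose first edge points into Sf):
  P1: Sf <- Qc -> Ds
Condition 1 (no descendant of Sf in the set): holds — descendants of Sf are {Ds}; none are in {Qc, Uc}.
Condition 2 (every backdoor path blocked by {Qc, Uc}):
  P1: blocked at fork node Qc ∈ conditioning set.
{Qc, Uc} satisfies the backdoor criterion.

Yes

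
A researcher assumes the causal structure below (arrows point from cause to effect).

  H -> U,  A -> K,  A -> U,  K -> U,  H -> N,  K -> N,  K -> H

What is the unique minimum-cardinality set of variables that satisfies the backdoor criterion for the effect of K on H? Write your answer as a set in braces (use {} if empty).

Variables eligible for adjustment (non-descendants of K, excluding K and H): {A}.
Backdoor paths from K to H:
  P1: K <- A -> U <- H
Each backdoor path contains an unconditioned collider, so every path is already blocked with the empty conditioning set:
  P1: blocked at collider U (neither it nor any descendant is in the conditioning set).
The empty set is therefore the unique smallest valid set.

{}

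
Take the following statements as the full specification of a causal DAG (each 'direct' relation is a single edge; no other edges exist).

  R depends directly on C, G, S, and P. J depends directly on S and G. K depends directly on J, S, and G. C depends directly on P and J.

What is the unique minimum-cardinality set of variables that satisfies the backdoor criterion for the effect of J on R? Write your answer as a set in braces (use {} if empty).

{G, S}

Variables eligible for adjustment (non-descendants of J, excluding J and R): {G, P, S}.
Backdoor paths from J to R:
  P1: J <- S -> K <- G -> R
  P2: J <- S -> R
  P3: J <- G -> K <- S -> R
  P4: J <- G -> R
The empty set is not sufficient: P2 (J <- S -> R) has no collider blocking it and no conditioned non-collider, so it is open.
Try {G, S}:
  P1: blocked at fork node S ∈ conditioning set.
  P2: blocked at fork node S ∈ conditioning set.
  P3: blocked at fork node G ∈ conditioning set.
  P4: blocked at fork node G ∈ conditioning set.
{G, S} contains no descendant of J and blocks every backdoor path.
Every element of {G, S} is needed (dropping G leaves P4 open; dropping S leaves P2 open), so no proper subset is valid.
Among all size-2 subsets of the eligible variables, only {G, S} blocks every backdoor path, so it is the unique smallest valid adjustment set.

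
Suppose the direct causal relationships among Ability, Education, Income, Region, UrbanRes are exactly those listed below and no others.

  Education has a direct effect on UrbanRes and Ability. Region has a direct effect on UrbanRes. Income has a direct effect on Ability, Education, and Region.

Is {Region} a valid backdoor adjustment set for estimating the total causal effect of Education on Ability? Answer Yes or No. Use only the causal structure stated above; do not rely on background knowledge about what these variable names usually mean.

No

Backdoor paths from Education to Ability (paths whose first edge points into Education):
  P1: Education <- Income -> Ability
Condition 1 (no descendant of Education in the set): holds — descendants of Education are {Ability, UrbanRes}; none are in {Region}.
Condition 2 (every backdoor path blocked by {Region}):
  P1: open — no interior node is in the conditioning set.
{Region} does not satisfy the backdoor criterion.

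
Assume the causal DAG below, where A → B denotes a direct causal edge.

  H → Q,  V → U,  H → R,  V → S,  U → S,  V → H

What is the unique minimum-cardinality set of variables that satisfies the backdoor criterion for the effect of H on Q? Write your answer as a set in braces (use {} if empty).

{}

Variables eligible for adjustment (non-descendants of H, excluding H and Q): {S, U, V}.
Backdoor paths from H to Q:
  (none)
With no backdoor paths the empty set already satisfies the criterion, and it is trivially minimal.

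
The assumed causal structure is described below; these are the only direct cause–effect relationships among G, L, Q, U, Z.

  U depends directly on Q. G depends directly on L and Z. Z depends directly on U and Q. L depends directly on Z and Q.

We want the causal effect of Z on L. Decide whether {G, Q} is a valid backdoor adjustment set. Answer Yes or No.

Backdoor paths from Z to L (paths whose first edge points into Z):
  P1: Z <- Q -> L
  P2: Z <- U <- Q -> L
Condition 1 (no descendant of Z in the set): FAILS — G is a descendant of Z.
Condition 2 (every backdoor path blocked by {G, Q}):
  P1: blocked at fork node Q ∈ conditioning set.
  P2: blocked at fork node Q ∈ conditioning set.
{G, Q} does not satisfy the backdoor criterion.

No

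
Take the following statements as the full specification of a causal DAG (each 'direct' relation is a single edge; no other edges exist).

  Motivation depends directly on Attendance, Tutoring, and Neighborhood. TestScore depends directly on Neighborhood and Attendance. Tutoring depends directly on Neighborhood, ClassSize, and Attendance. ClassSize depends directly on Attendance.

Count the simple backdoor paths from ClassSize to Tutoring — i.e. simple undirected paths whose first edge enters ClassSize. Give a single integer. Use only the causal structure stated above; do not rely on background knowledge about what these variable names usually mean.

5

A backdoor path from ClassSize to Tutoring is any simple undirected path whose first edge points into ClassSize (i.e. leaves ClassSize via a parent).
Parents of ClassSize: {Attendance}.
Enumerating:
  P1: ClassSize <- Attendance -> TestScore <- Neighborhood -> Tutoring
  P2: ClassSize <- Attendance -> TestScore <- Neighborhood -> Motivation <- Tutoring
  P3: ClassSize <- Attendance -> Tutoring
  P4: ClassSize <- Attendance -> Motivation <- Neighborhood -> Tutoring
  P5: ClassSize <- Attendance -> Motivation <- Tutoring
That exhausts the simple backdoor paths. Count: 5.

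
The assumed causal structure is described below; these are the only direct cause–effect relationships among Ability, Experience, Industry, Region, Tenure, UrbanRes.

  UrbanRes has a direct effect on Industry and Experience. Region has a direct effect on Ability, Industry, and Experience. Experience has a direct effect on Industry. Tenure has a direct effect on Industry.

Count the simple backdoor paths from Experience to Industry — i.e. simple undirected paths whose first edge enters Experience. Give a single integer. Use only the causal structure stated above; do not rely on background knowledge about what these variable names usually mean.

2

A backdoor path from Experience to Industry is any simple undirected path whose first edge points into Experience (i.e. leaves Experience via a parent).
Parents of Experience: {Region, UrbanRes}.
Enumerating:
  P1: Experience <- Region -> Industry
  P2: Experience <- UrbanRes -> Industry
That exhausts the simple backdoor paths. Count: 2.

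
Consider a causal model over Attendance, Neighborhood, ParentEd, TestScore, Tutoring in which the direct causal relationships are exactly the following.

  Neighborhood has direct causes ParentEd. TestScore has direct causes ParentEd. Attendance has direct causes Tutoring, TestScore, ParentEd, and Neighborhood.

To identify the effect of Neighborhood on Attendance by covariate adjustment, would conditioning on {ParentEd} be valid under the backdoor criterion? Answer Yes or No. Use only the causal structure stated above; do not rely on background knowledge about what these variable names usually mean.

Backdoor paths from Neighborhood to Attendance (paths whose first edge points into Neighborhood):
  P1: Neighborhood <- ParentEd -> TestScore -> Attendance
  P2: Neighborhood <- ParentEd -> Attendance
Condition 1 (no descendant of Neighborhood in the set): holds — descendants of Neighborhood are {Attendance}; none are in {ParentEd}.
Condition 2 (every backdoor path blocked by {ParentEd}):
  P1: blocked at fork node ParentEd ∈ conditioning set.
  P2: blocked at fork node ParentEd ∈ conditioning set.
{ParentEd} satisfies the backdoor criterion.

Yes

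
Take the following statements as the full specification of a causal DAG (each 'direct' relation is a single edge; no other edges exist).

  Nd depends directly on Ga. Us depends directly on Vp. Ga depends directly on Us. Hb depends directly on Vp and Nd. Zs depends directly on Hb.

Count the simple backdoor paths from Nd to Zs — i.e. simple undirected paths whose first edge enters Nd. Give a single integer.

A backdoor path from Nd to Zs is any simple undirected path whose first edge points into Nd (i.e. leaves Nd via a parent).
Parents of Nd: {Ga}.
Enumerating:
  P1: Nd <- Ga <- Us <- Vp -> Hb -> Zs
That exhausts the simple backdoor paths. Count: 1.

1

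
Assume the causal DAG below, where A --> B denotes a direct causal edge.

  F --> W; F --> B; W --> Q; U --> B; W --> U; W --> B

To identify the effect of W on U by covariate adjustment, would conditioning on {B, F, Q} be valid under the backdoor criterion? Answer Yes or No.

No

Backdoor paths from W to U (paths whose first edge points into W):
  P1: W <- F -> B <- U
Condition 1 (no descendant of W in the set): FAILS — B and Q are descendants of W.
Condition 2 (every backdoor path blocked by {B, F, Q}):
  P1: blocked at fork node F ∈ conditioning set.
{B, F, Q} does not satisfy the backdoor criterion.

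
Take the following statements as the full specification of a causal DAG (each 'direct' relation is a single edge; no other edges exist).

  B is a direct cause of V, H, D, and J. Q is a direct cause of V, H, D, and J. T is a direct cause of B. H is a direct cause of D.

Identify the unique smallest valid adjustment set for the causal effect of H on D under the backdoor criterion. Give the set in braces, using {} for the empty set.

{B, Q}

Variables eligible for adjustment (non-descendants of H, excluding H and D): {B, J, Q, T, V}.
Backdoor paths from H to D:
  P1: H <- B -> V <- Q -> D
  P2: H <- B -> J <- Q -> D
  P3: H <- B -> D
  P4: H <- Q -> V <- B -> D
  P5: H <- Q -> J <- B -> D
  P6: H <- Q -> D
The empty set is not sufficient: P3 (H <- B -> D) has no collider blocking it and no conditioned non-collider, so it is open.
Try {B, Q}:
  P1: blocked at fork node B ∈ conditioning set.
  P2: blocked at fork node B ∈ conditioning set.
  P3: blocked at fork node B ∈ conditioning set.
  P4: blocked at fork node Q ∈ conditioning set.
  P5: blocked at fork node Q ∈ conditioning set.
  P6: blocked at fork node Q ∈ conditioning set.
{B, Q} contains no descendant of H and blocks every backdoor path.
Every element of {B, Q} is needed (dropping B leaves P3 open; dropping Q leaves P6 open), so no proper subset is valid.
Among all size-2 subsets of the eligible variables, only {B, Q} blocks every backdoor path, so it is the unique smallest valid adjustment set.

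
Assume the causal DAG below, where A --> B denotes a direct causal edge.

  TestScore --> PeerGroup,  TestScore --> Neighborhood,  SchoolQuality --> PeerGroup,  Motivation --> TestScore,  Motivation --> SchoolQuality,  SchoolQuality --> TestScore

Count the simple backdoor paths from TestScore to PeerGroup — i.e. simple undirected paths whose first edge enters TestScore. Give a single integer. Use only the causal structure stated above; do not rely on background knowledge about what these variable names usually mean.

A backdoor path from TestScore to PeerGroup is any simple undirected path whose first edge points into TestScore (i.e. leaves TestScore via a parent).
Parents of TestScore: {Motivation, SchoolQuality}.
Enumerating:
  P1: TestScore <- Motivation -> SchoolQuality -> PeerGroup
  P2: TestScore <- SchoolQuality -> PeerGroup
That exhausts the simple backdoor paths. Count: 2.

2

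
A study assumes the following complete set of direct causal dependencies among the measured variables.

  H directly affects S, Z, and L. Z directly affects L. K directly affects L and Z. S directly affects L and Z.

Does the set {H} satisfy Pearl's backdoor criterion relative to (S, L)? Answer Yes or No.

Backdoor paths from S to L (paths whose first edge points into S):
  P1: S <- H -> Z <- K -> L
  P2: S <- H -> Z -> L
  P3: S <- H -> L
Condition 1 (no descendant of S in the set): holds — descendants of S are {L, Z}; none are in {H}.
Condition 2 (every backdoor path blocked by {H}):
  P1: blocked at fork node H ∈ conditioning set.
  P2: blocked at fork node H ∈ conditioning set.
  P3: blocked at fork node H ∈ conditioning set.
{H} satisfies the backdoor criterion.

Yes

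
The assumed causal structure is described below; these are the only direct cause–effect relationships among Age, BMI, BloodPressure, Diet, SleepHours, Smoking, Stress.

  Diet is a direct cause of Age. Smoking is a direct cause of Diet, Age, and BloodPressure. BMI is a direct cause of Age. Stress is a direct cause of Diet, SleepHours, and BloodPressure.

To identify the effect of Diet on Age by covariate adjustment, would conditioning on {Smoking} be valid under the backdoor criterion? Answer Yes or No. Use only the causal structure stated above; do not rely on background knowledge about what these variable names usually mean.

Yes

Backdoor paths from Diet to Age (paths whose first edge points into Diet):
  P1: Diet <- Smoking -> Age
  P2: Diet <- Stress -> BloodPressure <- Smoking -> Age
Condition 1 (no descendant of Diet in the set): holds — descendants of Diet are {Age}; none are in {Smoking}.
Condition 2 (every backdoor path blocked by {Smoking}):
  P1: blocked at fork node Smoking ∈ conditioning set.
  P2: blocked at collider BloodPressure (neither it nor any descendant is in the conditioning set).
{Smoking} satisfies the backdoor criterion.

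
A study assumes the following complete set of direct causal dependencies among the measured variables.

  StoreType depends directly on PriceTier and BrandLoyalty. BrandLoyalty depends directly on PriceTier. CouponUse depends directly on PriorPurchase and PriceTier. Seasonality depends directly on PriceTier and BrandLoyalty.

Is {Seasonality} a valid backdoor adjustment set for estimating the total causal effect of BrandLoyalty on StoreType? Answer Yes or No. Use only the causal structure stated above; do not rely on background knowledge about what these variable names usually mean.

No

Backdoor paths from BrandLoyalty to StoreType (paths whose first edge points into BrandLoyalty):
  P1: BrandLoyalty <- PriceTier -> StoreType
Condition 1 (no descendant of BrandLoyalty in the set): FAILS — Seasonality is a descendant of BrandLoyalty.
Condition 2 (every backdoor path blocked by {Seasonality}):
  P1: open — no interior node is in the conditioning set.
{Seasonality} does not satisfy the backdoor criterion.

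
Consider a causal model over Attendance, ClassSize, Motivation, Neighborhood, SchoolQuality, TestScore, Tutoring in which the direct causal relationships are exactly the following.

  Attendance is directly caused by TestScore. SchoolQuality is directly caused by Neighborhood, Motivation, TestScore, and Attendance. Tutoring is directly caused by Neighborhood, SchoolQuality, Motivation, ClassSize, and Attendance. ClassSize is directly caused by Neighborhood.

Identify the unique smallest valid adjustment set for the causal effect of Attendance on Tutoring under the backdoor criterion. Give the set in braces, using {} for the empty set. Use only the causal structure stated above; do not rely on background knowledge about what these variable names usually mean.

{TestScore}

Variables eligible for adjustment (non-descendants of Attendance, excluding Attendance and Tutoring): {ClassSize, Motivation, Neighborhood, TestScore}.
Backdoor paths from Attendance to Tutoring:
  P1: Attendance <- TestScore -> SchoolQuality <- Neighborhood -> ClassSize -> Tutoring
  P2: Attendance <- TestScore -> SchoolQuality <- Neighborhood -> Tutoring
  P3: Attendance <- TestScore -> SchoolQuality <- Motivation -> Tutoring
  P4: Attendance <- TestScore -> SchoolQuality -> Tutoring
The empty set is not sufficient: P4 (Attendance <- TestScore -> SchoolQuality -> Tutoring) has no collider blocking it and no conditioned non-collider, so it is open.
Try {TestScore}:
  P1: blocked at fork node TestScore ∈ conditioning set.
  P2: blocked at fork node TestScore ∈ conditioning set.
  P3: blocked at fork node TestScore ∈ conditioning set.
  P4: blocked at fork node TestScore ∈ conditioning set.
{TestScore} contains no descendant of Attendance and blocks every backdoor path.
No other singleton works — e.g. {Neighborhood} leaves P4 open — so {TestScore} is the unique smallest valid adjustment set.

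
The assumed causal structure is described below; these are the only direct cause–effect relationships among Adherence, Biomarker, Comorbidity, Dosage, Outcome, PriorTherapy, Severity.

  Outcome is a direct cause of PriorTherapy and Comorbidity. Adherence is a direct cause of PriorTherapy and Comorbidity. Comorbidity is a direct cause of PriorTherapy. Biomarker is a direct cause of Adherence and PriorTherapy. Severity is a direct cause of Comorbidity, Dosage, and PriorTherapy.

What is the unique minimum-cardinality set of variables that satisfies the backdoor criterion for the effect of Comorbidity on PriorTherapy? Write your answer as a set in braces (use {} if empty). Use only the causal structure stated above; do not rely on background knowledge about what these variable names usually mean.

{Adherence, Outcome, Severity}

Variables eligible for adjustment (non-descendants of Comorbidity, excluding Comorbidity and PriorTherapy): {Adherence, Biomarker, Dosage, Outcome, Severity}.
Backdoor paths from Comorbidity to PriorTherapy:
  P1: Comorbidity <- Severity -> PriorTherapy
  P2: Comorbidity <- Adherence <- Biomarker -> PriorTherapy
  P3: Comorbidity <- Adherence -> PriorTherapy
  P4: Comorbidity <- Outcome -> PriorTherapy
The empty set is not sufficient: P1 (Comorbidity <- Severity -> PriorTherapy) has no collider blocking it and no conditioned non-collider, so it is open.
Try {Adherence, Outcome, Severity}:
  P1: blocked at fork node Severity ∈ conditioning set.
  P2: blocked at chain node Adherence ∈ conditioning set.
  P3: blocked at fork node Adherence ∈ conditioning set.
  P4: blocked at fork node Outcome ∈ conditioning set.
{Adherence, Outcome, Severity} contains no descendant of Comorbidity and blocks every backdoor path.
Every element of {Adherence, Outcome, Severity} is needed (dropping Adherence leaves P2 open; dropping Outcome leaves P4 open; dropping Severity leaves P1 open), so no proper subset is valid.
Among all size-3 subsets of the eligible variables, only {Adherence, Outcome, Severity} blocks every backdoor path, so it is the unique smallest valid adjustment set.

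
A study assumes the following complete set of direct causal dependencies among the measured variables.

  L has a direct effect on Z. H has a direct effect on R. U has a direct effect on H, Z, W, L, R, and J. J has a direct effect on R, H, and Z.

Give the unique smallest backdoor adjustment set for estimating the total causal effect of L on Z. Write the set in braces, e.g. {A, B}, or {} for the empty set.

{U}

Variables eligible for adjustment (non-descendants of L, excluding L and Z): {H, J, R, U, W}.
Backdoor paths from L to Z:
  P1: L <- U -> J -> Z
  P2: L <- U -> H <- J -> Z
  P3: L <- U -> H -> R <- J -> Z
  P4: L <- U -> R <- J -> Z
  P5: L <- U -> R <- H <- J -> Z
  P6: L <- U -> Z
The empty set is not sufficient: P1 (L <- U -> J -> Z) has no collider blocking it and no conditioned non-collider, so it is open.
Try {U}:
  P1: blocked at fork node U ∈ conditioning set.
  P2: blocked at fork node U ∈ conditioning set.
  P3: blocked at fork node U ∈ conditioning set.
  P4: blocked at fork node U ∈ conditioning set.
  P5: blocked at fork node U ∈ conditioning set.
  P6: blocked at fork node U ∈ conditioning set.
{U} contains no descendant of L and blocks every backdoor path.
No other singleton works — e.g. {J} leaves P6 open — so {U} is the unique smallest valid adjustment set.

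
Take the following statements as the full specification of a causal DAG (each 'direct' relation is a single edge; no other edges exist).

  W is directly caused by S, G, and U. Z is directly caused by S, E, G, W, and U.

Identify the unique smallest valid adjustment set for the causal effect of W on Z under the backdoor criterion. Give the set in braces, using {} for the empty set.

Variables eligible for adjustment (non-descendants of W, excluding W and Z): {E, G, S, U}.
Backdoor paths from W to Z:
  P1: W <- G -> Z
  P2: W <- U -> Z
  P3: W <- S -> Z
The empty set is not sufficient: P1 (W <- G -> Z) has no collider blocking it and no conditioned non-collider, so it is open.
Try {G, S, U}:
  P1: blocked at fork node G ∈ conditioning set.
  P2: blocked at fork node U ∈ conditioning set.
  P3: blocked at fork node S ∈ conditioning set.
{G, S, U} contains no descendant of W and blocks every backdoor path.
Every element of {G, S, U} is needed (dropping G leaves P1 open; dropping S leaves P3 open; dropping U leaves P2 open), so no proper subset is valid.
Among all size-3 subsets of the eligible variables, only {G, S, U} blocks every backdoor path, so it is the unique smallest valid adjustment set.

{G, S, U}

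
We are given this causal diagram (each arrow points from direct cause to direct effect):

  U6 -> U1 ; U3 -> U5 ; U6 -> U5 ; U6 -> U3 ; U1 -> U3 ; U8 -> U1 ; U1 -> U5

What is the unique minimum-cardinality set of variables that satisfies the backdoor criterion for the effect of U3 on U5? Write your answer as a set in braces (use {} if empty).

{U1, U6}

Variables eligible for adjustment (non-descendants of U3, excluding U3 and U5): {U1, U6, U8}.
Backdoor paths from U3 to U5:
  P1: U3 <- U6 -> U1 -> U5
  P2: U3 <- U6 -> U5
  P3: U3 <- U1 <- U6 -> U5
  P4: U3 <- U1 -> U5
The empty set is not sufficient: P1 (U3 <- U6 -> U1 -> U5) has no collider blocking it and no conditioned non-collider, so it is open.
Try {U1, U6}:
  P1: blocked at fork node U6 ∈ conditioning set.
  P2: blocked at fork node U6 ∈ conditioning set.
  P3: blocked at chain node U1 ∈ conditioning set.
  P4: blocked at fork node U1 ∈ conditioning set.
{U1, U6} contains no descendant of U3 and blocks every backdoor path.
Every element of {U1, U6} is needed (dropping U1 leaves P4 open; dropping U6 leaves P2 open), so no proper subset is valid.
Among all size-2 subsets of the eligible variables, only {U1, U6} blocks every backdoor path, so it is the unique smallest valid adjustment set.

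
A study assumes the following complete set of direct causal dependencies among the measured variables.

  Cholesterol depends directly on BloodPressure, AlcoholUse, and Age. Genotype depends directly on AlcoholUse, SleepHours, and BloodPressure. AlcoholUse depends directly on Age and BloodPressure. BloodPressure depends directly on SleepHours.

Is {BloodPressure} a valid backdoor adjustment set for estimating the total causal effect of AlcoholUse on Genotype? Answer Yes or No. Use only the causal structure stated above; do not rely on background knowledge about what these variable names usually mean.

Yes

Backdoor paths from AlcoholUse to Genotype (paths whose first edge points into AlcoholUse):
  P1: AlcoholUse <- BloodPressure <- SleepHours -> Genotype
  P2: AlcoholUse <- BloodPressure -> Genotype
  P3: AlcoholUse <- Age -> Cholesterol <- BloodPressure <- SleepHours -> Genotype
  P4: AlcoholUse <- Age -> Cholesterol <- BloodPressure -> Genotype
Condition 1 (no descendant of AlcoholUse in the set): holds — descendants of AlcoholUse are {Cholesterol, Genotype}; none are in {BloodPressure}.
Condition 2 (every backdoor path blocked by {BloodPressure}):
  P1: blocked at chain node BloodPressure ∈ conditioning set.
  P2: blocked at fork node BloodPressure ∈ conditioning set.
  P3: blocked at collider Cholesterol (neither it nor any descendant is in the conditioning set).
  P4: blocked at collider Cholesterol (neither it nor any descendant is in the conditioning set).
{BloodPressure} satisfies the backdoor criterion.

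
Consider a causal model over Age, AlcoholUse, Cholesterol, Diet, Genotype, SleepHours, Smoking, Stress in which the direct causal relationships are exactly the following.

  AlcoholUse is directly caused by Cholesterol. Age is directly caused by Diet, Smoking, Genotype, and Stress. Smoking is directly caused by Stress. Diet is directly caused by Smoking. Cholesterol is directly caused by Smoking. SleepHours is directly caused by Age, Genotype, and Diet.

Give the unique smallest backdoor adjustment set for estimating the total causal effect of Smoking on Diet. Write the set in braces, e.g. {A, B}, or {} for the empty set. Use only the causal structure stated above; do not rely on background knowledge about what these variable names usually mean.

Variables eligible for adjustment (non-descendants of Smoking, excluding Smoking and Diet): {Genotype, Stress}.
Backdoor paths from Smoking to Diet:
  P1: Smoking <- Stress -> Age <- Genotype -> SleepHours <- Diet
  P2: Smoking <- Stress -> Age <- Diet
  P3: Smoking <- Stress -> Age -> SleepHours <- Diet
Each backdoor path contains an unconditioned collider, so every path is already blocked with the empty conditioning set:
  P1: blocked at collider Age (neither it nor any descendant is in the conditioning set).
  P2: blocked at collider Age (neither it nor any descendant is in the conditioning set).
  P3: blocked at collider SleepHours (neither it nor any descendant is in the conditioning set).
The empty set is therefore the unique smallest valid set.

{}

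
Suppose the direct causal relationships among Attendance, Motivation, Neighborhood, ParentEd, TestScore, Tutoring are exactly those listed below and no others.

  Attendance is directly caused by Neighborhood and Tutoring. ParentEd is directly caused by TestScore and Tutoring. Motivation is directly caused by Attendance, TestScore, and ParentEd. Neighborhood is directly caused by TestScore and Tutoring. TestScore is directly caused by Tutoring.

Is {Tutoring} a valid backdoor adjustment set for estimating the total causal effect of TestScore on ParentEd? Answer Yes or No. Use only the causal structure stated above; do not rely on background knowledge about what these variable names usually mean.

Backdoor paths from TestScore to ParentEd (paths whose first edge points into TestScore):
  P1: TestScore <- Tutoring -> Neighborhood -> Attendance -> Motivation <- ParentEd
  P2: TestScore <- Tutoring -> Attendance -> Motivation <- ParentEd
  P3: TestScore <- Tutoring -> ParentEd
Condition 1 (no descendant of TestScore in the set): holds — descendants of TestScore are {Attendance, Motivation, Neighborhood, ParentEd}; none are in {Tutoring}.
Condition 2 (every backdoor path blocked by {Tutoring}):
  P1: blocked at fork node Tutoring ∈ conditioning set.
  P2: blocked at fork node Tutoring ∈ conditioning set.
  P3: blocked at fork node Tutoring ∈ conditioning set.
{Tutoring} satisfies the backdoor criterion.

Yes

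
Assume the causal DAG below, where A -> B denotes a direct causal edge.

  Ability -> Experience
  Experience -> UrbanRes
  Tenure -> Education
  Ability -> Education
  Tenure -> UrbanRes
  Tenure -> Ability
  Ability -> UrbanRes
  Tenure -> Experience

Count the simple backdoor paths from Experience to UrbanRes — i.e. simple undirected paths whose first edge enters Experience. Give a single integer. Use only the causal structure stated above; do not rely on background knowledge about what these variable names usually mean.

6

A backdoor path from Experience to UrbanRes is any simple undirected path whose first edge points into Experience (i.e. leaves Experience via a parent).
Parents of Experience: {Ability, Tenure}.
Enumerating:
  P1: Experience <- Tenure -> Ability -> UrbanRes
  P2: Experience <- Tenure -> Education <- Ability -> UrbanRes
  P3: Experience <- Tenure -> UrbanRes
  P4: Experience <- Ability <- Tenure -> UrbanRes
  P5: Experience <- Ability -> Education <- Tenure -> UrbanRes
  P6: Experience <- Ability -> UrbanRes
That exhausts the simple backdoor paths. Count: 6.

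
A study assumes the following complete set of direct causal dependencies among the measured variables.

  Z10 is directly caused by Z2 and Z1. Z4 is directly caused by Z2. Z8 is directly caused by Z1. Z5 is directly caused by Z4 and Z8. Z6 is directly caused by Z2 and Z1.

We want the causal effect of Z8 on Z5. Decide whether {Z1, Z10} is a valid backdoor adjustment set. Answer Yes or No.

Backdoor paths from Z8 to Z5 (paths whose first edge points into Z8):
  P1: Z8 <- Z1 -> Z6 <- Z2 -> Z4 -> Z5
  P2: Z8 <- Z1 -> Z10 <- Z2 -> Z4 -> Z5
Condition 1 (no descendant of Z8 in the set): holds — descendants of Z8 are {Z5}; none are in {Z1, Z10}.
Condition 2 (every backdoor path blocked by {Z1, Z10}):
  P1: blocked at fork node Z1 ∈ conditioning set.
  P2: blocked at fork node Z1 ∈ conditioning set.
{Z1, Z10} satisfies the backdoor criterion.

Yes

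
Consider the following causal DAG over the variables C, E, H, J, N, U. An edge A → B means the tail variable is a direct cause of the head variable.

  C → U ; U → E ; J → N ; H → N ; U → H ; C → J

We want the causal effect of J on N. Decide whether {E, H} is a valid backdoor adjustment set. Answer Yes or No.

Backdoor paths from J to N (paths whose first edge points into J):
  P1: J <- C -> U -> H -> N
Condition 1 (no descendant of J in the set): holds — descendants of J are {N}; none are in {E, H}.
Condition 2 (every backdoor path blocked by {E, H}):
  P1: blocked at chain node H ∈ conditioning set.
{E, H} satisfies the backdoor criterion.

Yes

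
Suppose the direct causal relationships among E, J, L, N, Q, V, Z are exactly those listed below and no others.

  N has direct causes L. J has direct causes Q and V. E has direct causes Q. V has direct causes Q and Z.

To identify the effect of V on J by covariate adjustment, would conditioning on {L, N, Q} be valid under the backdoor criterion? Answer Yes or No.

Yes

Backdoor paths from V to J (paths whose first edge points into V):
  P1: V <- Q -> J
Condition 1 (no descendant of V in the set): holds — descendants of V are {J}; none are in {L, N, Q}.
Condition 2 (every backdoor path blocked by {L, N, Q}):
  P1: blocked at fork node Q ∈ conditioning set.
{L, N, Q} satisfies the backdoor criterion.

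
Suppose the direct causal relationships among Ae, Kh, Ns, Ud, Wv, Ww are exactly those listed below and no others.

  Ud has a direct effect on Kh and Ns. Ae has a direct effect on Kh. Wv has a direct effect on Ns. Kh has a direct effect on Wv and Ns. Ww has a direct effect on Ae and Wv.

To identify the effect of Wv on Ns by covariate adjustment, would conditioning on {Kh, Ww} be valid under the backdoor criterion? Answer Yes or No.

Yes

Backdoor paths from Wv to Ns (paths whose first edge points into Wv):
  P1: Wv <- Ww -> Ae -> Kh <- Ud -> Ns
  P2: Wv <- Ww -> Ae -> Kh -> Ns
  P3: Wv <- Kh <- Ud -> Ns
  P4: Wv <- Kh -> Ns
Condition 1 (no descendant of Wv in the set): holds — descendants of Wv are {Ns}; none are in {Kh, Ww}.
Condition 2 (every backdoor path blocked by {Kh, Ww}):
  P1: blocked at fork node Ww ∈ conditioning set.
  P2: blocked at fork node Ww ∈ conditioning set.
  P3: blocked at chain node Kh ∈ conditioning set.
  P4: blocked at fork node Kh ∈ conditioning set.
{Kh, Ww} satisfies the backdoor criterion.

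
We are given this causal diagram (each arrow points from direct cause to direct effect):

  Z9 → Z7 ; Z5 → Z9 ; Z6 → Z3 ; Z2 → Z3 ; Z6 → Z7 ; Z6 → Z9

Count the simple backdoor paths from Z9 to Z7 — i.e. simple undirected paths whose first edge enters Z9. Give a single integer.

A backdoor path from Z9 to Z7 is any simple undirected path whose first edge points into Z9 (i.e. leaves Z9 via a parent).
Parents of Z9: {Z5, Z6}.
Enumerating:
  P1: Z9 <- Z6 -> Z7
That exhausts the simple backdoor paths. Count: 1.

1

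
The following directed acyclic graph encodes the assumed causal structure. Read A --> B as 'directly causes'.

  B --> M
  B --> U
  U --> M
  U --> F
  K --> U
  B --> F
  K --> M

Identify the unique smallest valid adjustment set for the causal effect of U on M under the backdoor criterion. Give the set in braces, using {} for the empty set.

Variables eligible for adjustment (non-descendants of U, excluding U and M): {B, K}.
Backdoor paths from U to M:
  P1: U <- B -> M
  P2: U <- K -> M
The empty set is not sufficient: P1 (U <- B -> M) has no collider blocking it and no conditioned non-collider, so it is open.
Try {B, K}:
  P1: blocked at fork node B ∈ conditioning set.
  P2: blocked at fork node K ∈ conditioning set.
{B, K} contains no descendant of U and blocks every backdoor path.
Every element of {B, K} is needed (dropping B leaves P1 open; dropping K leaves P2 open), so no proper subset is valid.
Among all size-2 subsets of the eligible variables, only {B, K} blocks every backdoor path, so it is the unique smallest valid adjustment set.

{B, K}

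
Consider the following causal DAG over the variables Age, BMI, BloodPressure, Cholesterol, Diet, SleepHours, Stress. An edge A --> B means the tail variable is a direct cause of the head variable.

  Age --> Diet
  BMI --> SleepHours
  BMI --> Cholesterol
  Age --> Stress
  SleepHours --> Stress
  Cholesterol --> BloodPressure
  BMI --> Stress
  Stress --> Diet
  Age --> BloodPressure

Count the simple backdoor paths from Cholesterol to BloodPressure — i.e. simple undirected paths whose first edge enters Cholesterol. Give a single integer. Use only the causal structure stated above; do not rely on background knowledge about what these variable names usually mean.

A backdoor path from Cholesterol to BloodPressure is any simple undirected path whose first edge points into Cholesterol (i.e. leaves Cholesterol via a parent).
Parents of Cholesterol: {BMI}.
Enumerating:
  P1: Cholesterol <- BMI -> SleepHours -> Stress <- Age -> BloodPressure
  P2: Cholesterol <- BMI -> SleepHours -> Stress -> Diet <- Age -> BloodPressure
  P3: Cholesterol <- BMI -> Stress <- Age -> BloodPressure
  P4: Cholesterol <- BMI -> Stress -> Diet <- Age -> BloodPressure
That exhausts the simple backdoor paths. Count: 4.

4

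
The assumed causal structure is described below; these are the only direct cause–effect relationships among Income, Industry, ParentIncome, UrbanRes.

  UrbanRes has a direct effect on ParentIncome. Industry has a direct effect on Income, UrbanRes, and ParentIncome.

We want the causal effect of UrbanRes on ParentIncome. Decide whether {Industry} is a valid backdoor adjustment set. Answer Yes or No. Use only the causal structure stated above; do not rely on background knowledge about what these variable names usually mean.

Yes

Backdoor paths from UrbanRes to ParentIncome (paths whose first edge points into UrbanRes):
  P1: UrbanRes <- Industry -> ParentIncome
Condition 1 (no descendant of UrbanRes in the set): holds — descendants of UrbanRes are {ParentIncome}; none are in {Industry}.
Condition 2 (every backdoor path blocked by {Industry}):
  P1: blocked at fork node Industry ∈ conditioning set.
{Industry} satisfies the backdoor criterion.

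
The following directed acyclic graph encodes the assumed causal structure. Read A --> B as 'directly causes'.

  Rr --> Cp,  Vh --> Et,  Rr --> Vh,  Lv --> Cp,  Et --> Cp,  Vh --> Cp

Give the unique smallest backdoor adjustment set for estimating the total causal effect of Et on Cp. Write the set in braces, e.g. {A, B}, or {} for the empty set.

{Vh}

Variables eligible for adjustment (non-descendants of Et, excluding Et and Cp): {Lv, Rr, Vh}.
Backdoor paths from Et to Cp:
  P1: Et <- Vh <- Rr -> Cp
  P2: Et <- Vh -> Cp
The empty set is not sufficient: P1 (Et <- Vh <- Rr -> Cp) has no collider blocking it and no conditioned non-collider, so it is open.
Try {Vh}:
  P1: blocked at chain node Vh ∈ conditioning set.
  P2: blocked at fork node Vh ∈ conditioning set.
{Vh} contains no descendant of Et and blocks every backdoor path.
No other singleton works — e.g. {Rr} leaves P2 open — so {Vh} is the unique smallest valid adjustment set.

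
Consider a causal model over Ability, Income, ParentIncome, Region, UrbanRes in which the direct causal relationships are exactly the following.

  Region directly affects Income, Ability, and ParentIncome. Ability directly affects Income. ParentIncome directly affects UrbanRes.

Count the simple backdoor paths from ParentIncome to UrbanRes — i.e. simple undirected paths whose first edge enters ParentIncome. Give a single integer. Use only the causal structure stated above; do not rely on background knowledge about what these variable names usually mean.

0

A backdoor path from ParentIncome to UrbanRes is any simple undirected path whose first edge points into ParentIncome (i.e. leaves ParentIncome via a parent).
Parents of ParentIncome: {Region}.
No simple path from any parent of ParentIncome reaches UrbanRes without revisiting ParentIncome, so there are no backdoor paths.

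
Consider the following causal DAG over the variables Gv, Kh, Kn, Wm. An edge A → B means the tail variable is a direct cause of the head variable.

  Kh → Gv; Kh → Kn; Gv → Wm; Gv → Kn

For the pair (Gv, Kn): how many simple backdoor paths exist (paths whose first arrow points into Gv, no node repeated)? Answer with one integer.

A backdoor path from Gv to Kn is any simple undirected path whose first edge points into Gv (i.e. leaves Gv via a parent).
Parents of Gv: {Kh}.
Enumerating:
  P1: Gv <- Kh -> Kn
That exhausts the simple backdoor paths. Count: 1.

1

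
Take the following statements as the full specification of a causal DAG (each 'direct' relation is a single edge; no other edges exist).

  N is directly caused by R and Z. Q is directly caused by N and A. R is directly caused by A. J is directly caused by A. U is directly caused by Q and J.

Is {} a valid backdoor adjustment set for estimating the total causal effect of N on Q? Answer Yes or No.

Backdoor paths from N to Q (paths whose first edge points into N):
  P1: N <- R <- A -> Q
  P2: N <- R <- A -> J -> U <- Q
Condition 1 (no descendant of N in the set): holds — descendants of N are {Q, U}; none are in {}.
Condition 2 (every backdoor path blocked by {}):
  P1: open — no interior node is in the conditioning set.
  P2: blocked at collider U (neither it nor any descendant is in the conditioning set).
{} does not satisfy the backdoor criterion.

No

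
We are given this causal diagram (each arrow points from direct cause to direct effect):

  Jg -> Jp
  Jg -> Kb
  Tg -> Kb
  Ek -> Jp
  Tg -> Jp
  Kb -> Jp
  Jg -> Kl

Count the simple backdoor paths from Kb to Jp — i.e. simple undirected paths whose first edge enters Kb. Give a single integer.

A backdoor path from Kb to Jp is any simple undirected path whose first edge points into Kb (i.e. leaves Kb via a parent).
Parents of Kb: {Jg, Tg}.
Enumerating:
  P1: Kb <- Tg -> Jp
  P2: Kb <- Jg -> Jp
That exhausts the simple backdoor paths. Count: 2.

2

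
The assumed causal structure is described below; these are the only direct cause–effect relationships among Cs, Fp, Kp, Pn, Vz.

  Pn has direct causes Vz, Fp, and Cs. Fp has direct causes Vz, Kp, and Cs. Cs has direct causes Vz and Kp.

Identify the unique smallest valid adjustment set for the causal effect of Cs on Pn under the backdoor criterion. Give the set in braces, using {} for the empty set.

Variables eligible for adjustment (non-descendants of Cs, excluding Cs and Pn): {Kp, Vz}.
Backdoor paths from Cs to Pn:
  P1: Cs <- Kp -> Fp <- Vz -> Pn
  P2: Cs <- Kp -> Fp -> Pn
  P3: Cs <- Vz -> Fp -> Pn
  P4: Cs <- Vz -> Pn
The empty set is not sufficient: P2 (Cs <- Kp -> Fp -> Pn) has no collider blocking it and no conditioned non-collider, so it is open.
Try {Kp, Vz}:
  P1: blocked at fork node Kp ∈ conditioning set.
  P2: blocked at fork node Kp ∈ conditioning set.
  P3: blocked at fork node Vz ∈ conditioning set.
  P4: blocked at fork node Vz ∈ conditioning set.
{Kp, Vz} contains no descendant of Cs and blocks every backdoor path.
Every element of {Kp, Vz} is needed (dropping Kp leaves P2 open; dropping Vz leaves P3 open), so no proper subset is valid.
Among all size-2 subsets of the eligible variables, only {Kp, Vz} blocks every backdoor path, so it is the unique smallest valid adjustment set.

{Kp, Vz}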